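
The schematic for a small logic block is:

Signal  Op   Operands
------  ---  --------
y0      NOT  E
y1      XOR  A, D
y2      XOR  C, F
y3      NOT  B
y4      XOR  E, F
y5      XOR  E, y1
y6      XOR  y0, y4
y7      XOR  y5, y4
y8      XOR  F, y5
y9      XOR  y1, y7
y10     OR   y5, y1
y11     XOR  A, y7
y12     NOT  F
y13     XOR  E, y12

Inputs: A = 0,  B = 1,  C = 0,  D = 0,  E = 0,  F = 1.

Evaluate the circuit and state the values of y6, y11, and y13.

y0 = NOT E = NOT 0 = 1
y1 = A XOR D = 0 XOR 0 = 0
y4 = E XOR F = 0 XOR 1 = 1
y5 = E XOR y1 = 0 XOR 0 = 0
y6 = y0 XOR y4 = 1 XOR 1 = 0
y7 = y5 XOR y4 = 0 XOR 1 = 1
y11 = A XOR y7 = 0 XOR 1 = 1
y12 = NOT F = NOT 1 = 0
y13 = E XOR y12 = 0 XOR 0 = 0

y6 = 0  y11 = 1  y13 = 0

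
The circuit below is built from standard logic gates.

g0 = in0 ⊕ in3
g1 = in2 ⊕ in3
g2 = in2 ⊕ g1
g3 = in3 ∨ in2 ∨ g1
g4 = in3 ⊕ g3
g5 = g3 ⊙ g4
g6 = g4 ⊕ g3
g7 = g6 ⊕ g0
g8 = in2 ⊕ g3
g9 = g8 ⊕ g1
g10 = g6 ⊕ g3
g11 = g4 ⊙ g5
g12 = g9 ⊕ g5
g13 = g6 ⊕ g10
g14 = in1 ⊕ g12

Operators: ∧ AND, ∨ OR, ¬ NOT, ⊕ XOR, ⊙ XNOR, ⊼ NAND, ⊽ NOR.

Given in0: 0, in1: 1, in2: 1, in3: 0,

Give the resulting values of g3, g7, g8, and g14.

g0 = in0 XOR in3 = 0 XOR 0 = 0
g1 = in2 XOR in3 = 1 XOR 0 = 1
g3 = in3 OR in2 OR g1 = 0 OR 1 OR 1 = 1
g4 = in3 XOR g3 = 0 XOR 1 = 1
g5 = g3 XNOR g4 = 1 XNOR 1 = 1
g6 = g4 XOR g3 = 1 XOR 1 = 0
g7 = g6 XOR g0 = 0 XOR 0 = 0
g8 = in2 XOR g3 = 1 XOR 1 = 0
g9 = g8 XOR g1 = 0 XOR 1 = 1
g12 = g9 XOR g5 = 1 XOR 1 = 0
g14 = in1 XOR g12 = 1 XOR 0 = 1

g3 = 1, g7 = 0, g8 = 0, g14 = 1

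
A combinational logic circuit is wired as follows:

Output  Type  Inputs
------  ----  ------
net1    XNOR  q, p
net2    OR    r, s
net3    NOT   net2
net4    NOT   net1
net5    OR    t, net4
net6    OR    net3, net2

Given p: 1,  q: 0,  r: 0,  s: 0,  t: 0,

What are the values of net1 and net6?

net1 = q XNOR p = 0 XNOR 1 = 0
net2 = r OR s = 0 OR 0 = 0
net3 = NOT net2 = NOT 0 = 1
net6 = net3 OR net2 = 1 OR 0 = 1

net1 = 0; net6 = 1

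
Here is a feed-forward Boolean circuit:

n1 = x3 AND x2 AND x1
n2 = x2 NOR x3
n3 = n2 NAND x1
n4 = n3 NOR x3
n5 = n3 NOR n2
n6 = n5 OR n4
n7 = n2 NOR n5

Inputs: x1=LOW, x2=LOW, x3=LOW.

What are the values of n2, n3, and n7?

n2 = HIGH, n3 = HIGH, n7 = LOW

n2 = x2 NOR x3 = LOW NOR LOW = HIGH
n3 = n2 NAND x1 = HIGH NAND LOW = HIGH
n5 = n3 NOR n2 = HIGH NOR HIGH = LOW
n7 = n2 NOR n5 = HIGH NOR LOW = LOW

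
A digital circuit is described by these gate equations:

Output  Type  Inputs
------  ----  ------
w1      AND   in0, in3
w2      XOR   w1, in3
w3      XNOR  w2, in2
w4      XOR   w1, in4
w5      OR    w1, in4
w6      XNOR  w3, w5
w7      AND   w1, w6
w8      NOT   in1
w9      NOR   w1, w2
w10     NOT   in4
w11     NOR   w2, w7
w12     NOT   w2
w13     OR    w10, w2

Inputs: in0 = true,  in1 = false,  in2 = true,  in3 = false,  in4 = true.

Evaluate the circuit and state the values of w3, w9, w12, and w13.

w1 = in0 AND in3 = true AND false = false
w2 = w1 XOR in3 = false XOR false = false
w3 = w2 XNOR in2 = false XNOR true = false
w9 = w1 NOR w2 = false NOR false = true
w10 = NOT in4 = NOT true = false
w12 = NOT w2 = NOT false = true
w13 = w10 OR w2 = false OR false = false

w3 = false, w9 = true, w12 = true, w13 = false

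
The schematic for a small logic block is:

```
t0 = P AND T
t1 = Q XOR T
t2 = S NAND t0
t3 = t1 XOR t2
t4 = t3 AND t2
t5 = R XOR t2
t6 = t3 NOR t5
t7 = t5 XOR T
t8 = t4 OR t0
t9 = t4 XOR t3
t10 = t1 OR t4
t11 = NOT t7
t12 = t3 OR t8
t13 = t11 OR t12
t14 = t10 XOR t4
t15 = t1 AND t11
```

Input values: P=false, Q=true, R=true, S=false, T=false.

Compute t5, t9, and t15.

t5 = false; t9 = false; t15 = true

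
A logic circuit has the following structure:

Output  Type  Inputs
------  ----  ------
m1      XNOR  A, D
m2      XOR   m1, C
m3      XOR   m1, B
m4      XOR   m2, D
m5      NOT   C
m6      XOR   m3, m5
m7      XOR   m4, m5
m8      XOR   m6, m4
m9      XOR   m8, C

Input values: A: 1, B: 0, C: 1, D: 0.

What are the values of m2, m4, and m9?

m2 = 1; m4 = 1; m9 = 0

m1 = A XNOR D = 1 XNOR 0 = 0
m2 = m1 XOR C = 0 XOR 1 = 1
m3 = m1 XOR B = 0 XOR 0 = 0
m4 = m2 XOR D = 1 XOR 0 = 1
m5 = NOT C = NOT 1 = 0
m6 = m3 XOR m5 = 0 XOR 0 = 0
m8 = m6 XOR m4 = 0 XOR 1 = 1
m9 = m8 XOR C = 1 XOR 1 = 0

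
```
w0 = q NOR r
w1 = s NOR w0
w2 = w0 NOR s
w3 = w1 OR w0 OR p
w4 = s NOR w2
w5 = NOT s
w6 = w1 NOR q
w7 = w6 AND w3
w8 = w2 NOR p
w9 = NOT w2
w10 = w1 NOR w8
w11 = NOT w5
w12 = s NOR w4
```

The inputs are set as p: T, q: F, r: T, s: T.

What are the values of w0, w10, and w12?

w0 = F, w10 = T, w12 = F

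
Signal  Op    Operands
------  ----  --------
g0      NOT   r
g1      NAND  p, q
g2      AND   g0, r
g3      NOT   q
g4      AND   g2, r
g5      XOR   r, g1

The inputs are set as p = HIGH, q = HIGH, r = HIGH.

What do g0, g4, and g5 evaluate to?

g0 = NOT r = NOT HIGH = LOW
g1 = p NAND q = HIGH NAND HIGH = LOW
g2 = g0 AND r = LOW AND HIGH = LOW
g4 = g2 AND r = LOW AND HIGH = LOW
g5 = r XOR g1 = HIGH XOR LOW = HIGH

g0 = LOW  g4 = LOW  g5 = HIGH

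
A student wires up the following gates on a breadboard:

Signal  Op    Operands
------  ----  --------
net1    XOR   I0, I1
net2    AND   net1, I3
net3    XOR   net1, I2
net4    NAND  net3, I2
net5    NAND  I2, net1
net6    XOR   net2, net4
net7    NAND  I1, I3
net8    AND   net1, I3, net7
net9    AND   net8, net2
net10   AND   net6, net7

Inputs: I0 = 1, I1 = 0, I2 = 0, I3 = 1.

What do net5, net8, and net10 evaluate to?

net1 = I0 XOR I1 = 1 XOR 0 = 1
net2 = net1 AND I3 = 1 AND 1 = 1
net3 = net1 XOR I2 = 1 XOR 0 = 1
net4 = net3 NAND I2 = 1 NAND 0 = 1
net5 = I2 NAND net1 = 0 NAND 1 = 1
net6 = net2 XOR net4 = 1 XOR 1 = 0
net7 = I1 NAND I3 = 0 NAND 1 = 1
net8 = net1 AND I3 AND net7 = 1 AND 1 AND 1 = 1
net10 = net6 AND net7 = 0 AND 1 = 0

net5 = 1; net8 = 1; net10 = 0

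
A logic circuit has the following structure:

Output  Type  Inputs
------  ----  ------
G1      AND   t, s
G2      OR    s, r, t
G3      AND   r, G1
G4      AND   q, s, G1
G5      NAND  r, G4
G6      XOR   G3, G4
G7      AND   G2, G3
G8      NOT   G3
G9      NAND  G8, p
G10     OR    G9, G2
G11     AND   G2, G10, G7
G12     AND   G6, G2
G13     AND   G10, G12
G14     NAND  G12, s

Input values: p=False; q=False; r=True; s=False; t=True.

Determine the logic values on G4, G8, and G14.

G4 = False, G8 = True, G14 = True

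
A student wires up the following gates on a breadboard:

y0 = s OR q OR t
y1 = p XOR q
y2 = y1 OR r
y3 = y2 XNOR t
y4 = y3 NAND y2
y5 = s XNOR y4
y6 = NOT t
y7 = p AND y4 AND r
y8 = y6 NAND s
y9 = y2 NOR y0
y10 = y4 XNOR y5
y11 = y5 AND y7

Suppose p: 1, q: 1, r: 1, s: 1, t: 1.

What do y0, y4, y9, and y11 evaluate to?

y0 = s OR q OR t = 1 OR 1 OR 1 = 1
y1 = p XOR q = 1 XOR 1 = 0
y2 = y1 OR r = 0 OR 1 = 1
y3 = y2 XNOR t = 1 XNOR 1 = 1
y4 = y3 NAND y2 = 1 NAND 1 = 0
y5 = s XNOR y4 = 1 XNOR 0 = 0
y7 = p AND y4 AND r = 1 AND 0 AND 1 = 0
y9 = y2 NOR y0 = 1 NOR 1 = 0
y11 = y5 AND y7 = 0 AND 0 = 0

y0 = 1, y4 = 0, y9 = 0, y11 = 0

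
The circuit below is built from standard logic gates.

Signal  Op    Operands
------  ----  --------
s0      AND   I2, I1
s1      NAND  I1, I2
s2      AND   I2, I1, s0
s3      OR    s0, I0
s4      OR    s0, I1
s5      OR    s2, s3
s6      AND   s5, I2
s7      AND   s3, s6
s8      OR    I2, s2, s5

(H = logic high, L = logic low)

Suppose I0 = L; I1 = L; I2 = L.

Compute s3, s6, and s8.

s0 = I2 AND I1 = L AND L = L
s2 = I2 AND I1 AND s0 = L AND L AND L = L
s3 = s0 OR I0 = L OR L = L
s5 = s2 OR s3 = L OR L = L
s6 = s5 AND I2 = L AND L = L
s8 = I2 OR s2 OR s5 = L OR L OR L = L

s3 = L; s6 = L; s8 = L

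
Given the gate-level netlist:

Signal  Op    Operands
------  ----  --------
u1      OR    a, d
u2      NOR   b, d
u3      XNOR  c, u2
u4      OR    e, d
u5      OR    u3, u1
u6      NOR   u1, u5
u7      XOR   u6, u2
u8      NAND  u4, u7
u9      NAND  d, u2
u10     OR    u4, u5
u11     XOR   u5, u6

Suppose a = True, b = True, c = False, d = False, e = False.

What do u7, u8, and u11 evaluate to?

u1 = a OR d = True OR False = True
u2 = b NOR d = True NOR False = False
u3 = c XNOR u2 = False XNOR False = True
u4 = e OR d = False OR False = False
u5 = u3 OR u1 = True OR True = True
u6 = u1 NOR u5 = True NOR True = False
u7 = u6 XOR u2 = False XOR False = False
u8 = u4 NAND u7 = False NAND False = True
u11 = u5 XOR u6 = True XOR False = True

u7 = False  u8 = True  u11 = True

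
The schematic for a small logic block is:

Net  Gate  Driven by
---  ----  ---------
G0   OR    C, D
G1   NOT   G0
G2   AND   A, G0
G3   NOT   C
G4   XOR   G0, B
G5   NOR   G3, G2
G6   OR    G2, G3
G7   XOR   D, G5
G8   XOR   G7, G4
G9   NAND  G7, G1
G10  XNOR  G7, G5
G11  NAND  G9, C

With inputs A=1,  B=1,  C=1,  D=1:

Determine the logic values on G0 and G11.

G0 = 1; G11 = 0

G0 = C OR D = 1 OR 1 = 1
G1 = NOT G0 = NOT 1 = 0
G2 = A AND G0 = 1 AND 1 = 1
G3 = NOT C = NOT 1 = 0
G5 = G3 NOR G2 = 0 NOR 1 = 0
G7 = D XOR G5 = 1 XOR 0 = 1
G9 = G7 NAND G1 = 1 NAND 0 = 1
G11 = G9 NAND C = 1 NAND 1 = 0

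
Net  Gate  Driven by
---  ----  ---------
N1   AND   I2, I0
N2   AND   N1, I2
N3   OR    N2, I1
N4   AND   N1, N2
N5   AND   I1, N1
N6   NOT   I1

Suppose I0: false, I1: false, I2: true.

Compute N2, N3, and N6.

N1 = I2 AND I0 = true AND false = false
N2 = N1 AND I2 = false AND true = false
N3 = N2 OR I1 = false OR false = false
N6 = NOT I1 = NOT false = true

N2 = false; N3 = false; N6 = true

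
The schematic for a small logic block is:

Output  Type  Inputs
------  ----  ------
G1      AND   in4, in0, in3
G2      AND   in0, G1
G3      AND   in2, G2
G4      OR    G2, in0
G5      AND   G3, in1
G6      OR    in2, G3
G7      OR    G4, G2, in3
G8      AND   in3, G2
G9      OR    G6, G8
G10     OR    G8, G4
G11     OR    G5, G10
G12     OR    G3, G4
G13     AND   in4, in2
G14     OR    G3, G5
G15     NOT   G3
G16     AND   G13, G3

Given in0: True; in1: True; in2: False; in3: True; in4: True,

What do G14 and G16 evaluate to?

G14 = False; G16 = False

G1 = in4 AND in0 AND in3 = True AND True AND True = True
G2 = in0 AND G1 = True AND True = True
G3 = in2 AND G2 = False AND True = False
G5 = G3 AND in1 = False AND True = False
G13 = in4 AND in2 = True AND False = False
G14 = G3 OR G5 = False OR False = False
G16 = G13 AND G3 = False AND False = False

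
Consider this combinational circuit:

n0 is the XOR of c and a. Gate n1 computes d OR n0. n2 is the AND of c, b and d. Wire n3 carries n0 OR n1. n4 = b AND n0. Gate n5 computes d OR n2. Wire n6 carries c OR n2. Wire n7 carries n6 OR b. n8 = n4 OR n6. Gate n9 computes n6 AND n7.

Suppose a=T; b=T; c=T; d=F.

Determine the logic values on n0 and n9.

n0 = c XOR a = T XOR T = F
n2 = c AND b AND d = T AND T AND F = F
n6 = c OR n2 = T OR F = T
n7 = n6 OR b = T OR T = T
n9 = n6 AND n7 = T AND T = T

n0 = F; n9 = T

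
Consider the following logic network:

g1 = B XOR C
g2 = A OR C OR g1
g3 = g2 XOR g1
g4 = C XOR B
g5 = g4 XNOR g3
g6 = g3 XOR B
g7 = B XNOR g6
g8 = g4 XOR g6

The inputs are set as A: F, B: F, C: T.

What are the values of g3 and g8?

g1 = B XOR C = F XOR T = T
g2 = A OR C OR g1 = F OR T OR T = T
g3 = g2 XOR g1 = T XOR T = F
g4 = C XOR B = T XOR F = T
g6 = g3 XOR B = F XOR F = F
g8 = g4 XOR g6 = T XOR F = T

g3 = F; g8 = T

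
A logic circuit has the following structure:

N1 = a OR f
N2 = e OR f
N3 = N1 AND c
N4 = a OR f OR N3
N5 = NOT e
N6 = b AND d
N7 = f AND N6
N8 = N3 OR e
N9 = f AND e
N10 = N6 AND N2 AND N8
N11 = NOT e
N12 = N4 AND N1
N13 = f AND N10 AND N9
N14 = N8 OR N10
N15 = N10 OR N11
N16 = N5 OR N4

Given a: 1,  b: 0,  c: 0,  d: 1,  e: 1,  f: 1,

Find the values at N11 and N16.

N1 = a OR f = 1 OR 1 = 1
N3 = N1 AND c = 1 AND 0 = 0
N4 = a OR f OR N3 = 1 OR 1 OR 0 = 1
N5 = NOT e = NOT 1 = 0
N11 = NOT e = NOT 1 = 0
N16 = N5 OR N4 = 0 OR 1 = 1

N11 = 0, N16 = 1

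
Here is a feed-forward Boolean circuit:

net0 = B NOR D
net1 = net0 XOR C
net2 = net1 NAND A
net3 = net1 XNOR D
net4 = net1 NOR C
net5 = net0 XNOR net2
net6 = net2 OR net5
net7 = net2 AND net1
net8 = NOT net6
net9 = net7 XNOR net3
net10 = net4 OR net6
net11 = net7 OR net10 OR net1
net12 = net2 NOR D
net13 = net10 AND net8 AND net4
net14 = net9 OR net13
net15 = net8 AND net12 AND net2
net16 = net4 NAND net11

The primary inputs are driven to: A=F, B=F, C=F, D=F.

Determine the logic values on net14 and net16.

net14 = F; net16 = T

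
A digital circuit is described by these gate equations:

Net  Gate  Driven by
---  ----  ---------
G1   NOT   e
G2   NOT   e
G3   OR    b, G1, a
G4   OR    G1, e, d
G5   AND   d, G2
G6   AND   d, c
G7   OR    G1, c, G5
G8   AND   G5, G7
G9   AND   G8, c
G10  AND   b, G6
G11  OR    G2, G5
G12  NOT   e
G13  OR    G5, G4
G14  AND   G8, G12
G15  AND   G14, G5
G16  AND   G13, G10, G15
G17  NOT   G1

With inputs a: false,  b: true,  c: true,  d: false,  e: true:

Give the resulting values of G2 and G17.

G1 = NOT e = NOT true = false
G2 = NOT e = NOT true = false
G17 = NOT G1 = NOT false = true

G2 = false, G17 = true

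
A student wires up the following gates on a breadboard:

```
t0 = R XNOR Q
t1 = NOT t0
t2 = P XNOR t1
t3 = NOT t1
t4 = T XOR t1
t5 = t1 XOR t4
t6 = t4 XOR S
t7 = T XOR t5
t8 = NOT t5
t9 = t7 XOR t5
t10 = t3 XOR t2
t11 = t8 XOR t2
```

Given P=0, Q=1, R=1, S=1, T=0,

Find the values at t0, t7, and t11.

t0 = 1, t7 = 0, t11 = 0

t0 = R XNOR Q = 1 XNOR 1 = 1
t1 = NOT t0 = NOT 1 = 0
t2 = P XNOR t1 = 0 XNOR 0 = 1
t4 = T XOR t1 = 0 XOR 0 = 0
t5 = t1 XOR t4 = 0 XOR 0 = 0
t7 = T XOR t5 = 0 XOR 0 = 0
t8 = NOT t5 = NOT 0 = 1
t11 = t8 XOR t2 = 1 XOR 1 = 0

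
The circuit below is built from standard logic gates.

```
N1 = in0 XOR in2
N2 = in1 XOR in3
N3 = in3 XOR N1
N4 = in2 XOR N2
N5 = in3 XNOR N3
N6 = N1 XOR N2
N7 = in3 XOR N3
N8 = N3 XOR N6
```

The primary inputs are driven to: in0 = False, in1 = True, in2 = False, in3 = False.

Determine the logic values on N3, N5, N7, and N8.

N3 = False; N5 = True; N7 = False; N8 = True

N1 = in0 XOR in2 = False XOR False = False
N2 = in1 XOR in3 = True XOR False = True
N3 = in3 XOR N1 = False XOR False = False
N5 = in3 XNOR N3 = False XNOR False = True
N6 = N1 XOR N2 = False XOR True = True
N7 = in3 XOR N3 = False XOR False = False
N8 = N3 XOR N6 = False XOR True = True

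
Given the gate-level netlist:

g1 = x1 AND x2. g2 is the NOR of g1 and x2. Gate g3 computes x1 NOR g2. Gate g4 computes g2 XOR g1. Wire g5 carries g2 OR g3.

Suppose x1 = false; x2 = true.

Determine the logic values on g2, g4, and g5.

g2 = false, g4 = false, g5 = true

g1 = x1 AND x2 = false AND true = false
g2 = g1 NOR x2 = false NOR true = false
g3 = x1 NOR g2 = false NOR false = true
g4 = g2 XOR g1 = false XOR false = false
g5 = g2 OR g3 = false OR true = true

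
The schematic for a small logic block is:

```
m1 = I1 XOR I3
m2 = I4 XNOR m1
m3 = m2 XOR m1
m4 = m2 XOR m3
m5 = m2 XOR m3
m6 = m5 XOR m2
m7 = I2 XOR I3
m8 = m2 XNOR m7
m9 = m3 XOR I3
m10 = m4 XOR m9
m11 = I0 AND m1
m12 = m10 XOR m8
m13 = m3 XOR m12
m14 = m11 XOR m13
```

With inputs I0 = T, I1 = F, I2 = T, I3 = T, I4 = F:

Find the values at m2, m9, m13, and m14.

m1 = I1 XOR I3 = F XOR T = T
m2 = I4 XNOR m1 = F XNOR T = F
m3 = m2 XOR m1 = F XOR T = T
m4 = m2 XOR m3 = F XOR T = T
m7 = I2 XOR I3 = T XOR T = F
m8 = m2 XNOR m7 = F XNOR F = T
m9 = m3 XOR I3 = T XOR T = F
m10 = m4 XOR m9 = T XOR F = T
m11 = I0 AND m1 = T AND T = T
m12 = m10 XOR m8 = T XOR T = F
m13 = m3 XOR m12 = T XOR F = T
m14 = m11 XOR m13 = T XOR T = F

m2 = F, m9 = F, m13 = T, m14 = F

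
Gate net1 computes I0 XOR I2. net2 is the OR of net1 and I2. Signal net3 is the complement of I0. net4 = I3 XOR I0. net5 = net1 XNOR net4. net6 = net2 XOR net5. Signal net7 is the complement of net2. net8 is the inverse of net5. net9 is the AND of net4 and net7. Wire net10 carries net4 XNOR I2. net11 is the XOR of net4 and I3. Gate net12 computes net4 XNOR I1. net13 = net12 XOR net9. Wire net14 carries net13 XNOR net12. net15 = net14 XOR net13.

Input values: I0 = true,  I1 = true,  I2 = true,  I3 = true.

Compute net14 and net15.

net14 = true  net15 = true

net1 = I0 XOR I2 = true XOR true = false
net2 = net1 OR I2 = false OR true = true
net4 = I3 XOR I0 = true XOR true = false
net7 = NOT net2 = NOT true = false
net9 = net4 AND net7 = false AND false = false
net12 = net4 XNOR I1 = false XNOR true = false
net13 = net12 XOR net9 = false XOR false = false
net14 = net13 XNOR net12 = false XNOR false = true
net15 = net14 XOR net13 = true XOR false = true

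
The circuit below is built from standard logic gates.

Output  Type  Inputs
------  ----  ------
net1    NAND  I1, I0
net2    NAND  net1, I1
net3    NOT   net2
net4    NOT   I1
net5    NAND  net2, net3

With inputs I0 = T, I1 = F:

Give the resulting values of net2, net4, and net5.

net2 = T  net4 = T  net5 = T

net1 = I1 NAND I0 = F NAND T = T
net2 = net1 NAND I1 = T NAND F = T
net3 = NOT net2 = NOT T = F
net4 = NOT I1 = NOT F = T
net5 = net2 NAND net3 = T NAND F = T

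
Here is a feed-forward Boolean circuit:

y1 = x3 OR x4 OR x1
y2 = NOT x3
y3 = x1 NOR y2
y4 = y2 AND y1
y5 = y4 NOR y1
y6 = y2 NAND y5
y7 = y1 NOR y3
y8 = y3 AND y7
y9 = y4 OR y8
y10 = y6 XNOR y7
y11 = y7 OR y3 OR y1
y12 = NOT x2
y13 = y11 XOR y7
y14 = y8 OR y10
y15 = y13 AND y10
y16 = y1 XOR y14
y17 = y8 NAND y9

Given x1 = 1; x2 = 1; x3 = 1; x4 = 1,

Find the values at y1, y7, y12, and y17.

y1 = 1  y7 = 0  y12 = 0  y17 = 1

y1 = x3 OR x4 OR x1 = 1 OR 1 OR 1 = 1
y2 = NOT x3 = NOT 1 = 0
y3 = x1 NOR y2 = 1 NOR 0 = 0
y4 = y2 AND y1 = 0 AND 1 = 0
y7 = y1 NOR y3 = 1 NOR 0 = 0
y8 = y3 AND y7 = 0 AND 0 = 0
y9 = y4 OR y8 = 0 OR 0 = 0
y12 = NOT x2 = NOT 1 = 0
y17 = y8 NAND y9 = 0 NAND 0 = 1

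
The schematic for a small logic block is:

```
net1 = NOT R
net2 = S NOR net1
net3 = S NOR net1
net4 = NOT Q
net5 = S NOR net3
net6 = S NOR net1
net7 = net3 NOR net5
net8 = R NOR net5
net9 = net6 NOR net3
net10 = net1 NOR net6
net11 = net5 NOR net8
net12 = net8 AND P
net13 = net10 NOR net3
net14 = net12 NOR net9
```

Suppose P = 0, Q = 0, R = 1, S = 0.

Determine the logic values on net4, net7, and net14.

net1 = NOT R = NOT 1 = 0
net3 = S NOR net1 = 0 NOR 0 = 1
net4 = NOT Q = NOT 0 = 1
net5 = S NOR net3 = 0 NOR 1 = 0
net6 = S NOR net1 = 0 NOR 0 = 1
net7 = net3 NOR net5 = 1 NOR 0 = 0
net8 = R NOR net5 = 1 NOR 0 = 0
net9 = net6 NOR net3 = 1 NOR 1 = 0
net12 = net8 AND P = 0 AND 0 = 0
net14 = net12 NOR net9 = 0 NOR 0 = 1

net4 = 1, net7 = 0, net14 = 1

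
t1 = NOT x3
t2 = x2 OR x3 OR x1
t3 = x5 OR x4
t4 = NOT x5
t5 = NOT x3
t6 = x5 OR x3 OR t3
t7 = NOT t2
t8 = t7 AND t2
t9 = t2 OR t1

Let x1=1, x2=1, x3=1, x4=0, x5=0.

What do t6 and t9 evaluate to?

t1 = NOT x3 = NOT 1 = 0
t2 = x2 OR x3 OR x1 = 1 OR 1 OR 1 = 1
t3 = x5 OR x4 = 0 OR 0 = 0
t6 = x5 OR x3 OR t3 = 0 OR 1 OR 0 = 1
t9 = t2 OR t1 = 1 OR 0 = 1

t6 = 1  t9 = 1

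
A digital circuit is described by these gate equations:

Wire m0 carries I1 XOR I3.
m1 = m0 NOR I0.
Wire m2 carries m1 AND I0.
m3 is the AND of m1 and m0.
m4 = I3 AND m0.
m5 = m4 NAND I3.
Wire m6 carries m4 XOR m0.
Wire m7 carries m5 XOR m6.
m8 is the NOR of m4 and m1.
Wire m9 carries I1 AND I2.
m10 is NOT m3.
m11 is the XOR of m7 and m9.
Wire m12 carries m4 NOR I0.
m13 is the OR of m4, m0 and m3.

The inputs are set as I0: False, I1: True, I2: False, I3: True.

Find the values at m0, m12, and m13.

m0 = I1 XOR I3 = True XOR True = False
m1 = m0 NOR I0 = False NOR False = True
m3 = m1 AND m0 = True AND False = False
m4 = I3 AND m0 = True AND False = False
m12 = m4 NOR I0 = False NOR False = True
m13 = m4 OR m0 OR m3 = False OR False OR False = False

m0 = False, m12 = True, m13 = False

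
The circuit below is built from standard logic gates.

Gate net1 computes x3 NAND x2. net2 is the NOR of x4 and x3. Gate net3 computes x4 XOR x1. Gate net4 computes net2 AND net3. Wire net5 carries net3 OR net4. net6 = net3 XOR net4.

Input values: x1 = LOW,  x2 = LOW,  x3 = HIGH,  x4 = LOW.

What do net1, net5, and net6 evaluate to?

net1 = HIGH, net5 = LOW, net6 = LOW

net1 = x3 NAND x2 = HIGH NAND LOW = HIGH
net2 = x4 NOR x3 = LOW NOR HIGH = LOW
net3 = x4 XOR x1 = LOW XOR LOW = LOW
net4 = net2 AND net3 = LOW AND LOW = LOW
net5 = net3 OR net4 = LOW OR LOW = LOW
net6 = net3 XOR net4 = LOW XOR LOW = LOW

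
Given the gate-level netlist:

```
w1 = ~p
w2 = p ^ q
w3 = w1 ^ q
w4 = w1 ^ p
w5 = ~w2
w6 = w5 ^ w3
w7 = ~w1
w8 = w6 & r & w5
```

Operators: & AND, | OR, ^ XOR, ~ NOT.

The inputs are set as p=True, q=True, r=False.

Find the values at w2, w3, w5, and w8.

w2 = False, w3 = True, w5 = True, w8 = False

w1 = NOT p = NOT True = False
w2 = p XOR q = True XOR True = False
w3 = w1 XOR q = False XOR True = True
w5 = NOT w2 = NOT False = True
w6 = w5 XOR w3 = True XOR True = False
w8 = w6 AND r AND w5 = False AND False AND True = False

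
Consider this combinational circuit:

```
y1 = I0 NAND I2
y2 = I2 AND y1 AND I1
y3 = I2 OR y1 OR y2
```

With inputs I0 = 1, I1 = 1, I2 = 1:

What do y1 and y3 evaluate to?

y1 = I0 NAND I2 = 1 NAND 1 = 0
y2 = I2 AND y1 AND I1 = 1 AND 0 AND 1 = 0
y3 = I2 OR y1 OR y2 = 1 OR 0 OR 0 = 1

y1 = 0, y3 = 1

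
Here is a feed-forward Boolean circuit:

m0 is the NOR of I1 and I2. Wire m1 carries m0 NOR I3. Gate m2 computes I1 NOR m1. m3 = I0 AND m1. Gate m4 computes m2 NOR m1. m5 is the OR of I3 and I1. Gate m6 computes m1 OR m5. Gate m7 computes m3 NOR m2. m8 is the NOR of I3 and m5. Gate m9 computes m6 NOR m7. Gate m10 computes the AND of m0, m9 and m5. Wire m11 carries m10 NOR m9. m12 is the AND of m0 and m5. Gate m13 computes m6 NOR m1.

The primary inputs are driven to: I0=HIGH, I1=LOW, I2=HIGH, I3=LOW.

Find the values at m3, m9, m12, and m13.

m3 = HIGH, m9 = LOW, m12 = LOW, m13 = LOW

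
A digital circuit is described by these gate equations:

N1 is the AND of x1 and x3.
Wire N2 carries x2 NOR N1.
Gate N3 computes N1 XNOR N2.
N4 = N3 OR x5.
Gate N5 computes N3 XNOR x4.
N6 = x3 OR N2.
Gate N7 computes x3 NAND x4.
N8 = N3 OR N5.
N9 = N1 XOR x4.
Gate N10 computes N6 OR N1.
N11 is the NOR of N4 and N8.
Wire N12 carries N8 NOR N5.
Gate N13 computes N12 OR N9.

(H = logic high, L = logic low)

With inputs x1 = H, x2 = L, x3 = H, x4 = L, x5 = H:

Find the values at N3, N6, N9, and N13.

N3 = L, N6 = H, N9 = H, N13 = H

N1 = x1 AND x3 = H AND H = H
N2 = x2 NOR N1 = L NOR H = L
N3 = N1 XNOR N2 = H XNOR L = L
N5 = N3 XNOR x4 = L XNOR L = H
N6 = x3 OR N2 = H OR L = H
N8 = N3 OR N5 = L OR H = H
N9 = N1 XOR x4 = H XOR L = H
N12 = N8 NOR N5 = H NOR H = L
N13 = N12 OR N9 = L OR H = H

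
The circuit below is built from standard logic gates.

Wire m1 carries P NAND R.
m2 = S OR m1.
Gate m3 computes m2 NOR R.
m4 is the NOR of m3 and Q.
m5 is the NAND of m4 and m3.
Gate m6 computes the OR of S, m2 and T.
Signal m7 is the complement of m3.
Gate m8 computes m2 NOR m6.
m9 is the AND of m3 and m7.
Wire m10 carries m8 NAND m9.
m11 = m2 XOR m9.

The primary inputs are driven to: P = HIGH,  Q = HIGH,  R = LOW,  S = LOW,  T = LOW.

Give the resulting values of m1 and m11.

m1 = HIGH  m11 = HIGH

m1 = P NAND R = HIGH NAND LOW = HIGH
m2 = S OR m1 = LOW OR HIGH = HIGH
m3 = m2 NOR R = HIGH NOR LOW = LOW
m7 = NOT m3 = NOT LOW = HIGH
m9 = m3 AND m7 = LOW AND HIGH = LOW
m11 = m2 XOR m9 = HIGH XOR LOW = HIGH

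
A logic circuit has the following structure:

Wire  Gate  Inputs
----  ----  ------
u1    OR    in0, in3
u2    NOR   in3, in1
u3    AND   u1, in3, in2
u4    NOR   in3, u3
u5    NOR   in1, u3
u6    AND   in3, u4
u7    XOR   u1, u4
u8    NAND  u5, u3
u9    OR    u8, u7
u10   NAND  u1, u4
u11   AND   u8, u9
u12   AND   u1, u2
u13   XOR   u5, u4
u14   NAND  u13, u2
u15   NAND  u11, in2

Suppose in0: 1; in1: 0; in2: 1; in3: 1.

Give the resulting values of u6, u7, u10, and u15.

u6 = 0  u7 = 1  u10 = 1  u15 = 0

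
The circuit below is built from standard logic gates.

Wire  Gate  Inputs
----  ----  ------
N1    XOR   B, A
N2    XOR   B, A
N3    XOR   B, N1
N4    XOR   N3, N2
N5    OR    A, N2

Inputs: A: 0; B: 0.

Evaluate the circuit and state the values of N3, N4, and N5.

N3 = 0; N4 = 0; N5 = 0

N1 = B XOR A = 0 XOR 0 = 0
N2 = B XOR A = 0 XOR 0 = 0
N3 = B XOR N1 = 0 XOR 0 = 0
N4 = N3 XOR N2 = 0 XOR 0 = 0
N5 = A OR N2 = 0 OR 0 = 0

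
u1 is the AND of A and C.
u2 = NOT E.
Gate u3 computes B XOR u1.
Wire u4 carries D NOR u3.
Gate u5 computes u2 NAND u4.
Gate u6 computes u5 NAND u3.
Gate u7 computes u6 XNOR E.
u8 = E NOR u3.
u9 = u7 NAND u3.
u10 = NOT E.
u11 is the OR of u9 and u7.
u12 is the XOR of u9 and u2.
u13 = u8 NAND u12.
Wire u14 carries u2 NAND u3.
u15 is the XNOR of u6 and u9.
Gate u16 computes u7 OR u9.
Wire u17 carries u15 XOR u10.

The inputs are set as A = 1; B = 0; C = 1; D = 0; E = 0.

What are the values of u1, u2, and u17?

u1 = A AND C = 1 AND 1 = 1
u2 = NOT E = NOT 0 = 1
u3 = B XOR u1 = 0 XOR 1 = 1
u4 = D NOR u3 = 0 NOR 1 = 0
u5 = u2 NAND u4 = 1 NAND 0 = 1
u6 = u5 NAND u3 = 1 NAND 1 = 0
u7 = u6 XNOR E = 0 XNOR 0 = 1
u9 = u7 NAND u3 = 1 NAND 1 = 0
u10 = NOT E = NOT 0 = 1
u15 = u6 XNOR u9 = 0 XNOR 0 = 1
u17 = u15 XOR u10 = 1 XOR 1 = 0

u1 = 1, u2 = 1, u17 = 0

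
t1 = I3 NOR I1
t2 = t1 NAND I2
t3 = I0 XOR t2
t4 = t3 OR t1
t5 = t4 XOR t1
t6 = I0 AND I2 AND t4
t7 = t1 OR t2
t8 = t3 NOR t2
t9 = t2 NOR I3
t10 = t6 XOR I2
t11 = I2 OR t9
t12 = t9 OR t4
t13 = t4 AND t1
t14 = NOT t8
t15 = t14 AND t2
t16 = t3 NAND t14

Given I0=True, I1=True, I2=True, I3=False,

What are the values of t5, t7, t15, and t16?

t5 = False, t7 = True, t15 = True, t16 = True

t1 = I3 NOR I1 = False NOR True = False
t2 = t1 NAND I2 = False NAND True = True
t3 = I0 XOR t2 = True XOR True = False
t4 = t3 OR t1 = False OR False = False
t5 = t4 XOR t1 = False XOR False = False
t7 = t1 OR t2 = False OR True = True
t8 = t3 NOR t2 = False NOR True = False
t14 = NOT t8 = NOT False = True
t15 = t14 AND t2 = True AND True = True
t16 = t3 NAND t14 = False NAND True = True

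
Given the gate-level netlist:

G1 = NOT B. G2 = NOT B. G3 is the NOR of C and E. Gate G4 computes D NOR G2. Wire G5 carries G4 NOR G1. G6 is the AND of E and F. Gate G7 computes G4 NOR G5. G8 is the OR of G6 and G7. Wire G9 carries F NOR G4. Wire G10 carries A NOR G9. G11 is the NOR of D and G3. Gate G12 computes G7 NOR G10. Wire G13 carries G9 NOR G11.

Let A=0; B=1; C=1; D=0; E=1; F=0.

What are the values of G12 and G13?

G1 = NOT B = NOT 1 = 0
G2 = NOT B = NOT 1 = 0
G3 = C NOR E = 1 NOR 1 = 0
G4 = D NOR G2 = 0 NOR 0 = 1
G5 = G4 NOR G1 = 1 NOR 0 = 0
G7 = G4 NOR G5 = 1 NOR 0 = 0
G9 = F NOR G4 = 0 NOR 1 = 0
G10 = A NOR G9 = 0 NOR 0 = 1
G11 = D NOR G3 = 0 NOR 0 = 1
G12 = G7 NOR G10 = 0 NOR 1 = 0
G13 = G9 NOR G11 = 0 NOR 1 = 0

G12 = 0  G13 = 0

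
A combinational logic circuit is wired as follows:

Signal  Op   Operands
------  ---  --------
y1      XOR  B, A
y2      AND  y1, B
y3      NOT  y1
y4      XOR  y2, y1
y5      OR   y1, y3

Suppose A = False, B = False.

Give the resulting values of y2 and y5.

y1 = B XOR A = False XOR False = False
y2 = y1 AND B = False AND False = False
y3 = NOT y1 = NOT False = True
y5 = y1 OR y3 = False OR True = True

y2 = False; y5 = True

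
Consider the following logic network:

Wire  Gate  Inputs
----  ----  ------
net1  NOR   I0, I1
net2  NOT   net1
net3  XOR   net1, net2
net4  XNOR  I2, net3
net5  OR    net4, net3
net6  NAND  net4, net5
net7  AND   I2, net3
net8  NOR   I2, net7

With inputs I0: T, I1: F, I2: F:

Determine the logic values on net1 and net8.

net1 = I0 NOR I1 = T NOR F = F
net2 = NOT net1 = NOT F = T
net3 = net1 XOR net2 = F XOR T = T
net7 = I2 AND net3 = F AND T = F
net8 = I2 NOR net7 = F NOR F = T

net1 = F, net8 = T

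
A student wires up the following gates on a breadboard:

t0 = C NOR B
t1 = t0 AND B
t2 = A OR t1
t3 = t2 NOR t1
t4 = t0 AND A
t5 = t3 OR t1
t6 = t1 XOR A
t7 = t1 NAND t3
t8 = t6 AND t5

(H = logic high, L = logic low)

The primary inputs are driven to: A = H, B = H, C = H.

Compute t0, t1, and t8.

t0 = L, t1 = L, t8 = L

t0 = C NOR B = H NOR H = L
t1 = t0 AND B = L AND H = L
t2 = A OR t1 = H OR L = H
t3 = t2 NOR t1 = H NOR L = L
t5 = t3 OR t1 = L OR L = L
t6 = t1 XOR A = L XOR H = H
t8 = t6 AND t5 = H AND L = L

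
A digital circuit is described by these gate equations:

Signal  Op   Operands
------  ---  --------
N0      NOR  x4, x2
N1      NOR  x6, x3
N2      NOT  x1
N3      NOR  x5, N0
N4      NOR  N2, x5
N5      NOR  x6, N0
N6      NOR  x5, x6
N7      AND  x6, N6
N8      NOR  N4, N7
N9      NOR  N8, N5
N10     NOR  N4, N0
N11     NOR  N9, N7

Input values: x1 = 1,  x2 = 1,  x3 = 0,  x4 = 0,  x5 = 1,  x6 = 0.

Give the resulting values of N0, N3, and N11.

N0 = 0  N3 = 0  N11 = 1

N0 = x4 NOR x2 = 0 NOR 1 = 0
N2 = NOT x1 = NOT 1 = 0
N3 = x5 NOR N0 = 1 NOR 0 = 0
N4 = N2 NOR x5 = 0 NOR 1 = 0
N5 = x6 NOR N0 = 0 NOR 0 = 1
N6 = x5 NOR x6 = 1 NOR 0 = 0
N7 = x6 AND N6 = 0 AND 0 = 0
N8 = N4 NOR N7 = 0 NOR 0 = 1
N9 = N8 NOR N5 = 1 NOR 1 = 0
N11 = N9 NOR N7 = 0 NOR 0 = 1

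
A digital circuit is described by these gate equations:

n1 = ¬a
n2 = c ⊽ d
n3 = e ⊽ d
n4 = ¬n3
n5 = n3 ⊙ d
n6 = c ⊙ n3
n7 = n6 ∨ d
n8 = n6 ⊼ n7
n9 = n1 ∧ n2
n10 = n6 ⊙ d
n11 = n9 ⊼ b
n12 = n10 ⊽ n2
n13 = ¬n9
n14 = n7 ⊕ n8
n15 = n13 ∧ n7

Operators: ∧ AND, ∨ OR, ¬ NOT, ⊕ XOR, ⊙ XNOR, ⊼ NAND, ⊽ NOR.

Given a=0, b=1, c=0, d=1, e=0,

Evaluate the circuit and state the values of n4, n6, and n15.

n1 = NOT a = NOT 0 = 1
n2 = c NOR d = 0 NOR 1 = 0
n3 = e NOR d = 0 NOR 1 = 0
n4 = NOT n3 = NOT 0 = 1
n6 = c XNOR n3 = 0 XNOR 0 = 1
n7 = n6 OR d = 1 OR 1 = 1
n9 = n1 AND n2 = 1 AND 0 = 0
n13 = NOT n9 = NOT 0 = 1
n15 = n13 AND n7 = 1 AND 1 = 1

n4 = 1; n6 = 1; n15 = 1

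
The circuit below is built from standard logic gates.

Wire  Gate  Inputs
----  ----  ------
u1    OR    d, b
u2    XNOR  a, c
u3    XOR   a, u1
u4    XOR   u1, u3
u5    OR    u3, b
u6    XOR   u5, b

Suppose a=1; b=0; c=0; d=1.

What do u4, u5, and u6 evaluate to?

u1 = d OR b = 1 OR 0 = 1
u3 = a XOR u1 = 1 XOR 1 = 0
u4 = u1 XOR u3 = 1 XOR 0 = 1
u5 = u3 OR b = 0 OR 0 = 0
u6 = u5 XOR b = 0 XOR 0 = 0

u4 = 1, u5 = 0, u6 = 0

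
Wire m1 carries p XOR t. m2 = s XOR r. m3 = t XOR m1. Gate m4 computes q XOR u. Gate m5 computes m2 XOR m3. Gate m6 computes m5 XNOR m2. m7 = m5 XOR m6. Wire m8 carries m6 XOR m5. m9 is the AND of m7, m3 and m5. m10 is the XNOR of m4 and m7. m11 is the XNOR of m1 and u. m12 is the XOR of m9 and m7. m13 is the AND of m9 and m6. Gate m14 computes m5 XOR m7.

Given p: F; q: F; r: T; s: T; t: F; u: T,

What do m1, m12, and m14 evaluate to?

m1 = F, m12 = T, m14 = T

m1 = p XOR t = F XOR F = F
m2 = s XOR r = T XOR T = F
m3 = t XOR m1 = F XOR F = F
m5 = m2 XOR m3 = F XOR F = F
m6 = m5 XNOR m2 = F XNOR F = T
m7 = m5 XOR m6 = F XOR T = T
m9 = m7 AND m3 AND m5 = T AND F AND F = F
m12 = m9 XOR m7 = F XOR T = T
m14 = m5 XOR m7 = F XOR T = T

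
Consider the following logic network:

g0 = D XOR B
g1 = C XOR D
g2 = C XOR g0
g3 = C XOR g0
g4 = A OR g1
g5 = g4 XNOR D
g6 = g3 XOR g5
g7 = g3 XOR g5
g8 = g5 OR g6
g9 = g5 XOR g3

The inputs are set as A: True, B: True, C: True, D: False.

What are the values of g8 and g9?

g8 = False, g9 = False

g0 = D XOR B = False XOR True = True
g1 = C XOR D = True XOR False = True
g3 = C XOR g0 = True XOR True = False
g4 = A OR g1 = True OR True = True
g5 = g4 XNOR D = True XNOR False = False
g6 = g3 XOR g5 = False XOR False = False
g8 = g5 OR g6 = False OR False = False
g9 = g5 XOR g3 = False XOR False = False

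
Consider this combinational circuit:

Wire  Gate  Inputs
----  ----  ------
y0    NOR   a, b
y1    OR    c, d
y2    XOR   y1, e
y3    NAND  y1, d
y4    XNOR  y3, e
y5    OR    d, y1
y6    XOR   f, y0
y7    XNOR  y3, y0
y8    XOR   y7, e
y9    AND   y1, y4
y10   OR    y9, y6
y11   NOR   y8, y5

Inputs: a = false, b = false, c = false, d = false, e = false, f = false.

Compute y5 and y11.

y5 = false; y11 = false

y0 = a NOR b = false NOR false = true
y1 = c OR d = false OR false = false
y3 = y1 NAND d = false NAND false = true
y5 = d OR y1 = false OR false = false
y7 = y3 XNOR y0 = true XNOR true = true
y8 = y7 XOR e = true XOR false = true
y11 = y8 NOR y5 = true NOR false = false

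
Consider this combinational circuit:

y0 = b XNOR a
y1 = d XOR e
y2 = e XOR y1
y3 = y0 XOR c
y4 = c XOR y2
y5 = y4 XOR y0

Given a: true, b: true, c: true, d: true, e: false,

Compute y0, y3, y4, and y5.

y0 = true  y3 = false  y4 = false  y5 = true

y0 = b XNOR a = true XNOR true = true
y1 = d XOR e = true XOR false = true
y2 = e XOR y1 = false XOR true = true
y3 = y0 XOR c = true XOR true = false
y4 = c XOR y2 = true XOR true = false
y5 = y4 XOR y0 = false XOR true = true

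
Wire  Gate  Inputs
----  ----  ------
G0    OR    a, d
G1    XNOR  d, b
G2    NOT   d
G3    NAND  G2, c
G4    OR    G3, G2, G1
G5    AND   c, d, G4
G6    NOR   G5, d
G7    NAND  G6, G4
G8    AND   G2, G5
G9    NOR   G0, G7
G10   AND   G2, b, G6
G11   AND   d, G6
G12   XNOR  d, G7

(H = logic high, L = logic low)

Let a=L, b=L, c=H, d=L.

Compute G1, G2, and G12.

G1 = H; G2 = H; G12 = H

G1 = d XNOR b = L XNOR L = H
G2 = NOT d = NOT L = H
G3 = G2 NAND c = H NAND H = L
G4 = G3 OR G2 OR G1 = L OR H OR H = H
G5 = c AND d AND G4 = H AND L AND H = L
G6 = G5 NOR d = L NOR L = H
G7 = G6 NAND G4 = H NAND H = L
G12 = d XNOR G7 = L XNOR L = H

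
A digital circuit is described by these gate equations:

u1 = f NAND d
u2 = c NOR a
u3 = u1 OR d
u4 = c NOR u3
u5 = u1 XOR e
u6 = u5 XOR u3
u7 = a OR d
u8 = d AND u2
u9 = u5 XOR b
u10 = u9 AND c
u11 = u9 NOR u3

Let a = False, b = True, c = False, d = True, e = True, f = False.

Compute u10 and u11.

u10 = False, u11 = False

u1 = f NAND d = False NAND True = True
u3 = u1 OR d = True OR True = True
u5 = u1 XOR e = True XOR True = False
u9 = u5 XOR b = False XOR True = True
u10 = u9 AND c = True AND False = False
u11 = u9 NOR u3 = True NOR True = False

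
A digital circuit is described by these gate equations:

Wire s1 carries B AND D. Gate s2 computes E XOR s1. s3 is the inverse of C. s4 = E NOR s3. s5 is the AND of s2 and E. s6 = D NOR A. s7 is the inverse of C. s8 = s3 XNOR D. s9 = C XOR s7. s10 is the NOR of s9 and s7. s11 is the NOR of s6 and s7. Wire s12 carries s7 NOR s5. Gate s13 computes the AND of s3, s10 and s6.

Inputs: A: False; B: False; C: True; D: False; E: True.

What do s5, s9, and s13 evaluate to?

s5 = True, s9 = True, s13 = False

s1 = B AND D = False AND False = False
s2 = E XOR s1 = True XOR False = True
s3 = NOT C = NOT True = False
s5 = s2 AND E = True AND True = True
s6 = D NOR A = False NOR False = True
s7 = NOT C = NOT True = False
s9 = C XOR s7 = True XOR False = True
s10 = s9 NOR s7 = True NOR False = False
s13 = s3 AND s10 AND s6 = False AND False AND True = False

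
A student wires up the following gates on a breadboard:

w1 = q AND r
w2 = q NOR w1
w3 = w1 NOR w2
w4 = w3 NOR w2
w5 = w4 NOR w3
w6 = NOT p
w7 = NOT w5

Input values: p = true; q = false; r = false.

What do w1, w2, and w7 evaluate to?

w1 = q AND r = false AND false = false
w2 = q NOR w1 = false NOR false = true
w3 = w1 NOR w2 = false NOR true = false
w4 = w3 NOR w2 = false NOR true = false
w5 = w4 NOR w3 = false NOR false = true
w7 = NOT w5 = NOT true = false

w1 = false; w2 = true; w7 = false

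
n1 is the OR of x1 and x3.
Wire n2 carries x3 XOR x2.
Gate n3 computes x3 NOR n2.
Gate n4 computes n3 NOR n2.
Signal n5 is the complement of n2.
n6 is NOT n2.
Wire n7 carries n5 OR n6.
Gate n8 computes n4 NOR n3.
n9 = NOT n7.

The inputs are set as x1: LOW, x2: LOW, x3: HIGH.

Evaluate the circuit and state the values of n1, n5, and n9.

n1 = HIGH  n5 = LOW  n9 = HIGH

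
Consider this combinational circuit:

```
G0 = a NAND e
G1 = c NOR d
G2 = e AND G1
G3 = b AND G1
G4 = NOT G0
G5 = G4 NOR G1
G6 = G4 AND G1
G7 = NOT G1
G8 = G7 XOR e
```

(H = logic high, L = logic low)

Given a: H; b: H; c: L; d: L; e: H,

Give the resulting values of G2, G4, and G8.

G0 = a NAND e = H NAND H = L
G1 = c NOR d = L NOR L = H
G2 = e AND G1 = H AND H = H
G4 = NOT G0 = NOT L = H
G7 = NOT G1 = NOT H = L
G8 = G7 XOR e = L XOR H = H

G2 = H; G4 = H; G8 = H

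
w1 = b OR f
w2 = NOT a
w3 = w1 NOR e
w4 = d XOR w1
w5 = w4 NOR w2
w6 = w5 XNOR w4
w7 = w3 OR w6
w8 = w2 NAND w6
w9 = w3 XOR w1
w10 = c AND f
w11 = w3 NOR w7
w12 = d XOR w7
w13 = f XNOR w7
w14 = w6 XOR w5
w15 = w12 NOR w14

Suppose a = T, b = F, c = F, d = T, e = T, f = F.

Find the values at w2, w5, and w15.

w2 = F; w5 = F; w15 = F

w1 = b OR f = F OR F = F
w2 = NOT a = NOT T = F
w3 = w1 NOR e = F NOR T = F
w4 = d XOR w1 = T XOR F = T
w5 = w4 NOR w2 = T NOR F = F
w6 = w5 XNOR w4 = F XNOR T = F
w7 = w3 OR w6 = F OR F = F
w12 = d XOR w7 = T XOR F = T
w14 = w6 XOR w5 = F XOR F = F
w15 = w12 NOR w14 = T NOR F = F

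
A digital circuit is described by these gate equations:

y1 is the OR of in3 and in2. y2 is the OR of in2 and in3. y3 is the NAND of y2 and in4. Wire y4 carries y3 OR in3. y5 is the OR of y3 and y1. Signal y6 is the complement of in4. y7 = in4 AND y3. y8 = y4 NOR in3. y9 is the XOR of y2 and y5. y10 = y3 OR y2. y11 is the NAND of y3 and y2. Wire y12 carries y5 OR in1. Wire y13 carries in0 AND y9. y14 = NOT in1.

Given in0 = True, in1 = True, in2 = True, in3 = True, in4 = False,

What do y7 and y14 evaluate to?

y2 = in2 OR in3 = True OR True = True
y3 = y2 NAND in4 = True NAND False = True
y7 = in4 AND y3 = False AND True = False
y14 = NOT in1 = NOT True = False

y7 = False, y14 = False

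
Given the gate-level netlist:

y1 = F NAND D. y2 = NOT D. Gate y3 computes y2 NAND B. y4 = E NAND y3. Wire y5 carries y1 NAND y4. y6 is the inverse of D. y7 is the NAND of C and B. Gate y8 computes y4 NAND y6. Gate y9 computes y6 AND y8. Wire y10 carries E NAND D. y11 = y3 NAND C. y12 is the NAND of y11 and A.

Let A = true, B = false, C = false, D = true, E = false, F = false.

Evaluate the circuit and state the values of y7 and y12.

y2 = NOT D = NOT true = false
y3 = y2 NAND B = false NAND false = true
y7 = C NAND B = false NAND false = true
y11 = y3 NAND C = true NAND false = true
y12 = y11 NAND A = true NAND true = false

y7 = true; y12 = false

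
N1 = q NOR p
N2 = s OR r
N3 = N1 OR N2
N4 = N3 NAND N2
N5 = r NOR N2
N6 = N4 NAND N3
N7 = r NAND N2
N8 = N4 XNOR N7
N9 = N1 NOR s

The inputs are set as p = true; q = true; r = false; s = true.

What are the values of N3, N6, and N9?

N3 = true, N6 = true, N9 = false

N1 = q NOR p = true NOR true = false
N2 = s OR r = true OR false = true
N3 = N1 OR N2 = false OR true = true
N4 = N3 NAND N2 = true NAND true = false
N6 = N4 NAND N3 = false NAND true = true
N9 = N1 NOR s = false NOR true = false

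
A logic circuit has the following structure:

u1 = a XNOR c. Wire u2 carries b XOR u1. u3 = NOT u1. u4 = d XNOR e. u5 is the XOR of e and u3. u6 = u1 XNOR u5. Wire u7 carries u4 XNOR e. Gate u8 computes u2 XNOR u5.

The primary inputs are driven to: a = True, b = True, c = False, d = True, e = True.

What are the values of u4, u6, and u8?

u1 = a XNOR c = True XNOR False = False
u2 = b XOR u1 = True XOR False = True
u3 = NOT u1 = NOT False = True
u4 = d XNOR e = True XNOR True = True
u5 = e XOR u3 = True XOR True = False
u6 = u1 XNOR u5 = False XNOR False = True
u8 = u2 XNOR u5 = True XNOR False = False

u4 = True  u6 = True  u8 = False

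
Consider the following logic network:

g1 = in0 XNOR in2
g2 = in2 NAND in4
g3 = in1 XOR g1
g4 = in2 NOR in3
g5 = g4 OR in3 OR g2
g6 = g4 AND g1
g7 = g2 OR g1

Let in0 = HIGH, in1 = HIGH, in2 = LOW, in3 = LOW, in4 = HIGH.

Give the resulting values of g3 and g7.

g3 = HIGH, g7 = HIGH

g1 = in0 XNOR in2 = HIGH XNOR LOW = LOW
g2 = in2 NAND in4 = LOW NAND HIGH = HIGH
g3 = in1 XOR g1 = HIGH XOR LOW = HIGH
g7 = g2 OR g1 = HIGH OR LOW = HIGH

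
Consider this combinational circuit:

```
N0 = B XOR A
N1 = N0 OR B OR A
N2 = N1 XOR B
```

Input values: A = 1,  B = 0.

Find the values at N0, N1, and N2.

N0 = B XOR A = 0 XOR 1 = 1
N1 = N0 OR B OR A = 1 OR 0 OR 1 = 1
N2 = N1 XOR B = 1 XOR 0 = 1

N0 = 1, N1 = 1, N2 = 1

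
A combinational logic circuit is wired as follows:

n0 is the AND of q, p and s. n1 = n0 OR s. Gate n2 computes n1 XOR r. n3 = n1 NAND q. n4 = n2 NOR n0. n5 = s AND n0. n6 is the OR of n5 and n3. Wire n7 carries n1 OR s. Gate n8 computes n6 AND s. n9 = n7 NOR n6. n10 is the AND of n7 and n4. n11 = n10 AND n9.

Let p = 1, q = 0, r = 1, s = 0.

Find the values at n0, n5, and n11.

n0 = 0  n5 = 0  n11 = 0

n0 = q AND p AND s = 0 AND 1 AND 0 = 0
n1 = n0 OR s = 0 OR 0 = 0
n2 = n1 XOR r = 0 XOR 1 = 1
n3 = n1 NAND q = 0 NAND 0 = 1
n4 = n2 NOR n0 = 1 NOR 0 = 0
n5 = s AND n0 = 0 AND 0 = 0
n6 = n5 OR n3 = 0 OR 1 = 1
n7 = n1 OR s = 0 OR 0 = 0
n9 = n7 NOR n6 = 0 NOR 1 = 0
n10 = n7 AND n4 = 0 AND 0 = 0
n11 = n10 AND n9 = 0 AND 0 = 0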